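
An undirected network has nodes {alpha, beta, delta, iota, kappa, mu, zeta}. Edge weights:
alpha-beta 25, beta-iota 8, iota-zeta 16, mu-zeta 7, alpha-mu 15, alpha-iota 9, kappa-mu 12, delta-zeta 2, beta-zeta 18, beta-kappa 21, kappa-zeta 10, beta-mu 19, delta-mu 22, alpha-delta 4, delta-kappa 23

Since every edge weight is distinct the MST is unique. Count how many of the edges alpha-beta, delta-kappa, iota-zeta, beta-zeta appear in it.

0

Kruskal: consider edges lightest-first.
delta-zeta (2): add — endpoints in different components.
alpha-delta (4): add — endpoints in different components.
mu-zeta (7): add — endpoints in different components.
beta-iota (8): add — endpoints in different components.
alpha-iota (9): add — endpoints in different components.
kappa-zeta (10): add — endpoints in different components.
MST edge set: {delta-zeta, alpha-delta, mu-zeta, beta-iota, alpha-iota, kappa-zeta}.
Of the listed edges, {} are in the MST → 0.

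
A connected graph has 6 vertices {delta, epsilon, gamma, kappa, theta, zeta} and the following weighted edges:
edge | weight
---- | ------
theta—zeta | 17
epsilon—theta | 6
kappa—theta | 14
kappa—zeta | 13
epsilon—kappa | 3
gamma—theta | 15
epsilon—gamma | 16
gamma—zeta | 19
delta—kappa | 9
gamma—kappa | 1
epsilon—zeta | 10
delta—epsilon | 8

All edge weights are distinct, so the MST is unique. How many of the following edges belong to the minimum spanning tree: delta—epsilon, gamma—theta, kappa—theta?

1

Kruskal: consider edges lightest-first.
gamma—kappa (1): add. Components now {gamma,kappa} {zeta} {delta} {epsilon} {theta}
epsilon—kappa (3): add. Components now {epsilon,gamma,kappa} {zeta} {delta} {theta}
epsilon—theta (6): add. Components now {epsilon,gamma,kappa,theta} {zeta} {delta}
delta—epsilon (8): add. Components now {delta,epsilon,gamma,kappa,theta} {zeta}
delta—kappa (9): skip — delta and kappa already connected.
epsilon—zeta (10): add. Components now {delta,epsilon,gamma,kappa,theta,zeta}
MST edge set: {gamma—kappa, epsilon—kappa, epsilon—theta, delta—epsilon, epsilon—zeta}.
Of the listed edges, {delta—epsilon} are in the MST → 1.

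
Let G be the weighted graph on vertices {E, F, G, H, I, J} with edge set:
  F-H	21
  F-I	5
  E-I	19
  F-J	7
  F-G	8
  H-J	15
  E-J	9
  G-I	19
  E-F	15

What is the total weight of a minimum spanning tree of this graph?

Grow the tree from I using Prim:
Step 1: cheapest edge leaving the tree is F-I (5); add F.
Step 2: cheapest edge leaving the tree is F-J (7); add J.
Step 3: cheapest edge leaving the tree is F-G (8); add G.
Step 4: cheapest edge leaving the tree is E-J (9); add E.
Step 5: cheapest edge leaving the tree is H-J (15); add H.
MST edges: F-I, F-J, F-G, E-J, H-J; total weight 5+7+8+9+15 = 44.

44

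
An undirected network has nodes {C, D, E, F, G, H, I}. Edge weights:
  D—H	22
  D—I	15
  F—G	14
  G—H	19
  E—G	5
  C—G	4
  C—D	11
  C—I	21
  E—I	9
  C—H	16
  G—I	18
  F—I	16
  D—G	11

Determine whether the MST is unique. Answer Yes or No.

No

Kruskal: consider edges lightest-first.
C—G (4): add — endpoints in different components.
E—G (5): add — endpoints in different components.
E—I (9): add — endpoints in different components.
C—D (11): add — endpoints in different components.
D—G (11): skip — D and G already connected.
F—G (14): add — endpoints in different components.
D—I (15): skip — D and I already connected.
C—H (16): add — endpoints in different components.
Non-tree edge D—G has weight 11, equal to the heaviest edge on its tree cycle — swapping gives another MST of the same weight. Not unique.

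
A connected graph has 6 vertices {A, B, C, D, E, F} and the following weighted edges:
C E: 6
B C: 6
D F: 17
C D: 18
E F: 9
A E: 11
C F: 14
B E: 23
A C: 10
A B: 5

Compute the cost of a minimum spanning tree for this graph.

43

Prim, starting at C.
Step 1: cheapest edge leaving the tree is B C (6); add B.
Step 2: cheapest edge leaving the tree is A B (5); add A.
Step 3: cheapest edge leaving the tree is C E (6); add E.
Step 4: cheapest edge leaving the tree is E F (9); add F.
Step 5: cheapest edge leaving the tree is D F (17); add D.
MST edges: B C, A B, C E, E F, D F; total weight 6+5+6+9+17 = 43.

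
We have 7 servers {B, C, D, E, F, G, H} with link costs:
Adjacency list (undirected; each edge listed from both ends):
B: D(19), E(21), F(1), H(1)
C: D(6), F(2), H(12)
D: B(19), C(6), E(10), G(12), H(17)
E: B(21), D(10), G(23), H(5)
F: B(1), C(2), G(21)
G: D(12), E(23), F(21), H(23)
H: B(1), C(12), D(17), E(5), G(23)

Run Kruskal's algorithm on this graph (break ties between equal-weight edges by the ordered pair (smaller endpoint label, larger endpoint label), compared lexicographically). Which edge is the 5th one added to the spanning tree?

C-D

Kruskal: consider edges lightest-first.
B F (1): add — endpoints in different components.
B H (1): add — endpoints in different components.
C F (2): add — endpoints in different components.
E H (5): add — endpoints in different components.
C D (6): add — endpoints in different components.
D E (10): skip — D and E already connected.
C H (12): skip — C and H already connected.
D G (12): add — endpoints in different components.
The 5th edge added is C D.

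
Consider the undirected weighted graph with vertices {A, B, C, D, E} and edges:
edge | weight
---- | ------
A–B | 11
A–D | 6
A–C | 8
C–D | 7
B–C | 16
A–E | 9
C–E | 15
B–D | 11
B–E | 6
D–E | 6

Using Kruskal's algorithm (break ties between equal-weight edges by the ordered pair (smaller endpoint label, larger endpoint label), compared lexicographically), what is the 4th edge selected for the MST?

C-D

Kruskal: consider edges lightest-first.
A–D (6): add — endpoints in different components.
B–E (6): add — endpoints in different components.
D–E (6): add — endpoints in different components.
C–D (7): add — endpoints in different components.
The 4th edge added is C–D.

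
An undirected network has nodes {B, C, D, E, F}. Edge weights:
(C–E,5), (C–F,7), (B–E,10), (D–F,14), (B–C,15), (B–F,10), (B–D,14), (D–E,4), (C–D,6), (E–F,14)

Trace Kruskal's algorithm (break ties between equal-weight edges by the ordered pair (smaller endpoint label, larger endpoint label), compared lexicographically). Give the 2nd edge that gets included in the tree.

Sort edges by weight, then run Kruskal:
D–E (4): add. Components now {B} {C} {D,E} {F}
C–E (5): add. Components now {B} {C,D,E} {F}
C–D (6): skip — C and D already connected.
C–F (7): add. Components now {B} {C,D,E,F}
B–E (10): add. Components now {B,C,D,E,F}
The 2nd edge added is C–E.

C-E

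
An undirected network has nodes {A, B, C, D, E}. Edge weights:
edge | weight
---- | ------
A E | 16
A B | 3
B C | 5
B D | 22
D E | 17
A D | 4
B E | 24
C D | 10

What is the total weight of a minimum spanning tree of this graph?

28

Kruskal: consider edges lightest-first.
A B (3): add. Components now {A,B} {C} {D} {E}
A D (4): add. Components now {A,B,D} {C} {E}
B C (5): add. Components now {A,B,C,D} {E}
C D (10): skip — C and D already connected.
A E (16): add. Components now {A,B,C,D,E}
MST edges: A B, A D, B C, A E; total weight 3+4+5+16 = 28.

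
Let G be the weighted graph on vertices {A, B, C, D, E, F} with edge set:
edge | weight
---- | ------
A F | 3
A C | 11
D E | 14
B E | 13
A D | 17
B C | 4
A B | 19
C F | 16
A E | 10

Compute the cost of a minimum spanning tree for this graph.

42

Kruskal's algorithm — process edges by increasing weight (ties by edge label):
A F (3): add. Components now {A,F} {B} {C} {D} {E}
B C (4): add. Components now {A,F} {B,C} {D} {E}
A E (10): add. Components now {A,E,F} {B,C} {D}
A C (11): add. Components now {A,B,C,E,F} {D}
B E (13): skip — B and E already connected.
D E (14): add. Components now {A,B,C,D,E,F}
MST edges: A F, B C, A E, A C, D E; total weight 3+4+10+11+14 = 42.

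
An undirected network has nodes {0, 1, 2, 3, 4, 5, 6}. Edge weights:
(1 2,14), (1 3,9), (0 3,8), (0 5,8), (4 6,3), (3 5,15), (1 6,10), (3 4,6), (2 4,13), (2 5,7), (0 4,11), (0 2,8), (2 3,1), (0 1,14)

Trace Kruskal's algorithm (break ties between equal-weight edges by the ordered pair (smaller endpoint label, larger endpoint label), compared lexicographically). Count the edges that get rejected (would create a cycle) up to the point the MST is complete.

2

Kruskal: consider edges lightest-first.
2 3 (1): add. Components now {0} {1} {2,3} {4} {5} {6}
4 6 (3): add. Components now {0} {1} {2,3} {4,6} {5}
3 4 (6): add. Components now {0} {1} {2,3,4,6} {5}
2 5 (7): add. Components now {0} {1} {2,3,4,5,6}
0 2 (8): add. Components now {0,2,3,4,5,6} {1}
0 3 (8): skip — 0 and 3 already connected.
0 5 (8): skip — 0 and 5 already connected.
1 3 (9): add. Components now {0,1,2,3,4,5,6}
Edges rejected before the tree was complete: 2.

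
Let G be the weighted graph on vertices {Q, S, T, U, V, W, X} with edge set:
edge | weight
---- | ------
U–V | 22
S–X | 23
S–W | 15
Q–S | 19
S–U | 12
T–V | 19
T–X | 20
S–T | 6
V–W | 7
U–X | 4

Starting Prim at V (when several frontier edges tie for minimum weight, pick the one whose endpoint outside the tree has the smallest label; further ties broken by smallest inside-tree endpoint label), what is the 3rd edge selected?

Prim's algorithm from V:
Step 1: frontier [V–W 7, T–V 19, U–V 22] → take V–W (7); add W.
Step 2: frontier [T–V 19, U–V 22, S–W 15] → take S–W (15); add S.
Step 3: frontier [S–T 6, S–U 12, Q–S 19, S–X 23, T–V 19, U–V 22] → take S–T (6); add T.
Step 4: frontier [S–U 12, Q–S 19, S–X 23, T–X 20, U–V 22] → take S–U (12); add U.
Step 5: frontier [Q–S 19, S–X 23, T–X 20, U–X 4] → take U–X (4); add X.
Step 6: frontier [Q–S 19] → take Q–S (19); add Q.
The 3rd edge added is S–T.

S-T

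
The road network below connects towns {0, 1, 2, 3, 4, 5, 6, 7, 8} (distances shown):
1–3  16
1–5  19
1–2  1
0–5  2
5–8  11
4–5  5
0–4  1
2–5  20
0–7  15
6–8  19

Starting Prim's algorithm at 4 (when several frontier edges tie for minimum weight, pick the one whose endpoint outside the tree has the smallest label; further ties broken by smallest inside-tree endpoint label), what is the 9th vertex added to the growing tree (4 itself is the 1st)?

Prim's algorithm from 4:
Step 1: cheapest edge leaving the tree is 0–4 (1); add 0.
Step 2: cheapest edge leaving the tree is 0–5 (2); add 5.
Step 3: cheapest edge leaving the tree is 5–8 (11); add 8.
Step 4: cheapest edge leaving the tree is 0–7 (15); add 7.
Step 5: cheapest edge leaving the tree is 1–5 (19); add 1.
Step 6: cheapest edge leaving the tree is 1–2 (1); add 2.
Step 7: cheapest edge leaving the tree is 1–3 (16); add 3.
Step 8: cheapest edge leaving the tree is 6–8 (19); add 6.
Vertex order: 4, 0, 5, 8, 7, 1, 2, 3, 6. The 9th vertex is 6.

6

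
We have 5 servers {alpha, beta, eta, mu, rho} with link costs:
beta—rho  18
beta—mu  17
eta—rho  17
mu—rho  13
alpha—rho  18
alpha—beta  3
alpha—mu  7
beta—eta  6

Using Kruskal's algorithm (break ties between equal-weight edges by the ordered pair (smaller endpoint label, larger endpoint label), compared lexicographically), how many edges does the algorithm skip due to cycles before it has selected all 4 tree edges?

0

Kruskal: consider edges lightest-first.
alpha—beta (3): add. Components now {alpha,beta} {mu} {eta} {rho}
beta—eta (6): add. Components now {alpha,beta,eta} {mu} {rho}
alpha—mu (7): add. Components now {alpha,beta,eta,mu} {rho}
mu—rho (13): add. Components now {alpha,beta,eta,mu,rho}
Edges rejected before the tree was complete: 0.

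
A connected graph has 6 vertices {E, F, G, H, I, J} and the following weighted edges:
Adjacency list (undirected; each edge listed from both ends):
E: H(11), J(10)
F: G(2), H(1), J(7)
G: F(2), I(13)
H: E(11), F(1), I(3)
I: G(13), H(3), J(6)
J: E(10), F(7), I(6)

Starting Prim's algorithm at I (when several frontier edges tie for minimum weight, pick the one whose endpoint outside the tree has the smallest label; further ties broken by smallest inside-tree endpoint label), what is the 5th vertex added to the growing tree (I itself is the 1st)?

Prim's algorithm from I:
Step 1: cheapest edge leaving the tree is H—I (3); add H.
Step 2: cheapest edge leaving the tree is F—H (1); add F.
Step 3: cheapest edge leaving the tree is F—G (2); add G.
Step 4: cheapest edge leaving the tree is I—J (6); add J.
Step 5: cheapest edge leaving the tree is E—J (10); add E.
Vertex order: I, H, F, G, J, E. The 5th vertex is J.

J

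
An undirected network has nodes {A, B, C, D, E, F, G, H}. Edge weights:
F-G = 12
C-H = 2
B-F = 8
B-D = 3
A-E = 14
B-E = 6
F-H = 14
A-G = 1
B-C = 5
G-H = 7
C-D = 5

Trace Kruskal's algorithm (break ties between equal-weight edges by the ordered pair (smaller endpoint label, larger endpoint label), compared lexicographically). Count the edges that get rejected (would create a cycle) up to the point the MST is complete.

1

Kruskal's algorithm — process edges by increasing weight (ties by edge label):
A-G (1): add — endpoints in different components.
C-H (2): add — endpoints in different components.
B-D (3): add — endpoints in different components.
B-C (5): add — endpoints in different components.
C-D (5): skip — C and D already connected.
B-E (6): add — endpoints in different components.
G-H (7): add — endpoints in different components.
B-F (8): add — endpoints in different components.
Edges rejected before the tree was complete: 1.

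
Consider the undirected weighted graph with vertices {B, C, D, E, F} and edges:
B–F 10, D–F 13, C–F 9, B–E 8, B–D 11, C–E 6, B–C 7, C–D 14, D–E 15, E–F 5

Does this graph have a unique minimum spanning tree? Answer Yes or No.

Yes

Sort edges by weight, then run Kruskal:
E–F (5): add. Components now {B} {C} {D} {E,F}
C–E (6): add. Components now {B} {C,E,F} {D}
B–C (7): add. Components now {B,C,E,F} {D}
B–E (8): skip — B and E already connected.
C–F (9): skip — C and F already connected.
B–F (10): skip — B and F already connected.
B–D (11): add. Components now {B,C,D,E,F}
Every non-tree edge has weight strictly greater than the heaviest edge on the tree path between its endpoints, so the MST is unique.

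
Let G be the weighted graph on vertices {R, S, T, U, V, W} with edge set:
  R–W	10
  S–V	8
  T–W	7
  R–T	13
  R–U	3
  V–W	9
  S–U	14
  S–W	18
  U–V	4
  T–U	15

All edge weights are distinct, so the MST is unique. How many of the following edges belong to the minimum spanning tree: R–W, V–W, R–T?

Kruskal: consider edges lightest-first.
R–U (3): add. Components now {W} {V} {S} {T} {R,U}
U–V (4): add. Components now {W} {R,U,V} {S} {T}
T–W (7): add. Components now {T,W} {R,U,V} {S}
S–V (8): add. Components now {T,W} {R,S,U,V}
V–W (9): add. Components now {R,S,T,U,V,W}
MST edge set: {R–U, U–V, T–W, S–V, V–W}.
Of the listed edges, {V–W} are in the MST → 1.

1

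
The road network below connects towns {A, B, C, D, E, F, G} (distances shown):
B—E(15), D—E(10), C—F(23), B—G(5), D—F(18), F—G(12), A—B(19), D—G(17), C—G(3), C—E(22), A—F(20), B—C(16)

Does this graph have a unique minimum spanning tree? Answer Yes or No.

Yes

Sort edges by weight, then run Kruskal:
C—G (3): add. Components now {A} {B} {C,G} {D} {E} {F}
B—G (5): add. Components now {A} {B,C,G} {D} {E} {F}
D—E (10): add. Components now {A} {B,C,G} {D,E} {F}
F—G (12): add. Components now {A} {B,C,F,G} {D,E}
B—E (15): add. Components now {A} {B,C,D,E,F,G}
B—C (16): skip — B and C already connected.
D—G (17): skip — D and G already connected.
D—F (18): skip — D and F already connected.
A—B (19): add. Components now {A,B,C,D,E,F,G}
Every non-tree edge has weight strictly greater than the heaviest edge on the tree path between its endpoints, so the MST is unique.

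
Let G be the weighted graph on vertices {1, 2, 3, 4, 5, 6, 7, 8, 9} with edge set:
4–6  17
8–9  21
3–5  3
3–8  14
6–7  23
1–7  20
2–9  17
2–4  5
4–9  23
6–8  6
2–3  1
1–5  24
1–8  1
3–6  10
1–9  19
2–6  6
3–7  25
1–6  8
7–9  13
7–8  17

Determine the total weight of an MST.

Prim, starting at 6.
Step 1: cheapest edge leaving the tree is 2–6 (6); add 2.
Step 2: cheapest edge leaving the tree is 2–3 (1); add 3.
Step 3: cheapest edge leaving the tree is 3–5 (3); add 5.
Step 4: cheapest edge leaving the tree is 2–4 (5); add 4.
Step 5: cheapest edge leaving the tree is 6–8 (6); add 8.
Step 6: cheapest edge leaving the tree is 1–8 (1); add 1.
Step 7: cheapest edge leaving the tree is 7–8 (17); add 7.
Step 8: cheapest edge leaving the tree is 7–9 (13); add 9.
MST edges: 2–6, 2–3, 3–5, 2–4, 6–8, 1–8, 7–8, 7–9; total weight 6+1+3+5+6+1+17+13 = 52.

52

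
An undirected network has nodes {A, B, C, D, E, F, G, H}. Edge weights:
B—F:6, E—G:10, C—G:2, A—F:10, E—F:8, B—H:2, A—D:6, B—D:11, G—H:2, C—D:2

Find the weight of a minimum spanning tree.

Sort edges by weight, then run Kruskal:
B—H (2): add — endpoints in different components.
C—D (2): add — endpoints in different components.
C—G (2): add — endpoints in different components.
G—H (2): add — endpoints in different components.
A—D (6): add — endpoints in different components.
B—F (6): add — endpoints in different components.
E—F (8): add — endpoints in different components.
MST edges: B—H, C—D, C—G, G—H, A—D, B—F, E—F; total weight 2+2+2+2+6+6+8 = 28.

28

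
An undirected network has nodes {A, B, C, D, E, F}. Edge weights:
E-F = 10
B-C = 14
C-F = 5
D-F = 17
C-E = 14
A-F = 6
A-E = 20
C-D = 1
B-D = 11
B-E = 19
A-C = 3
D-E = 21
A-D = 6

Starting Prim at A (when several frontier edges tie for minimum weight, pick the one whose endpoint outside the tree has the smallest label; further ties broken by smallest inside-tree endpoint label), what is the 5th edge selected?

B-D

Prim, starting at A.
Step 1: frontier [A-C 3, A-D 6, A-F 6, A-E 20] → take A-C (3); add C.
Step 2: frontier [A-D 6, A-F 6, A-E 20, C-D 1, C-F 5, B-C 14, C-E 14] → take C-D (1); add D.
Step 3: frontier [A-F 6, A-E 20, C-F 5, B-C 14, C-E 14, B-D 11, D-F 17, D-E 21] → take C-F (5); add F.
Step 4: frontier [A-E 20, B-C 14, C-E 14, B-D 11, D-E 21, E-F 10] → take E-F (10); add E.
Step 5: frontier [B-C 14, B-D 11, B-E 19] → take B-D (11); add B.
The 5th edge added is B-D.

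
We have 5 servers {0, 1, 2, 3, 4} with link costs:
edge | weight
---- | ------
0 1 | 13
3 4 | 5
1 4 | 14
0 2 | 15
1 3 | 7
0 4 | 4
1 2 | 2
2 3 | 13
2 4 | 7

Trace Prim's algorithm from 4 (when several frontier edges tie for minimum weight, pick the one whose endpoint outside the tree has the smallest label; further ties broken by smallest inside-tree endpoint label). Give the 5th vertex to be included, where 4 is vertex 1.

Prim's algorithm from 4:
Step 1: cheapest edge leaving the tree is 0 4 (4); add 0.
Step 2: cheapest edge leaving the tree is 3 4 (5); add 3.
Step 3: cheapest edge leaving the tree is 1 3 (7); add 1.
Step 4: cheapest edge leaving the tree is 1 2 (2); add 2.
Vertex order: 4, 0, 3, 1, 2. The 5th vertex is 2.

2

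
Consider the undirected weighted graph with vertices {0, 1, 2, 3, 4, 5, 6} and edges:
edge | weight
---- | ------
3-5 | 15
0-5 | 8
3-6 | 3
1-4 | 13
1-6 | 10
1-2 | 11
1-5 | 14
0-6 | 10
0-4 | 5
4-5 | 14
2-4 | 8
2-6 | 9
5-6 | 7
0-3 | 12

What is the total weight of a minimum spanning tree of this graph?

Kruskal's algorithm — process edges by increasing weight (ties by edge label):
3-6 (3): add. Components now {0} {1} {2} {3,6} {4} {5}
0-4 (5): add. Components now {0,4} {1} {2} {3,6} {5}
5-6 (7): add. Components now {0,4} {1} {2} {3,5,6}
0-5 (8): add. Components now {0,3,4,5,6} {1} {2}
2-4 (8): add. Components now {0,2,3,4,5,6} {1}
2-6 (9): skip — 2 and 6 already connected.
0-6 (10): skip — 0 and 6 already connected.
1-6 (10): add. Components now {0,1,2,3,4,5,6}
MST edges: 3-6, 0-4, 5-6, 0-5, 2-4, 1-6; total weight 3+5+7+8+8+10 = 41.

41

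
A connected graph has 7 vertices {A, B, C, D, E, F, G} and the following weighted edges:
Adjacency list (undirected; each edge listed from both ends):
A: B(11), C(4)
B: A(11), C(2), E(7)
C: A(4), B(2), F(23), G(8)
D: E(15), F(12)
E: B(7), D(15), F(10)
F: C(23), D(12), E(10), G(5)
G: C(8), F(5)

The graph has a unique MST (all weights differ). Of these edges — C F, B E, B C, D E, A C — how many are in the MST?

Sort edges by weight, then run Kruskal:
B C (2): add. Components now {A} {B,C} {D} {E} {F} {G}
A C (4): add. Components now {A,B,C} {D} {E} {F} {G}
F G (5): add. Components now {A,B,C} {D} {E} {F,G}
B E (7): add. Components now {A,B,C,E} {D} {F,G}
C G (8): add. Components now {A,B,C,E,F,G} {D}
E F (10): skip — E and F already connected.
A B (11): skip — A and B already connected.
D F (12): add. Components now {A,B,C,D,E,F,G}
MST edge set: {B C, A C, F G, B E, C G, D F}.
Of the listed edges, {B E, B C, A C} are in the MST → 3.

3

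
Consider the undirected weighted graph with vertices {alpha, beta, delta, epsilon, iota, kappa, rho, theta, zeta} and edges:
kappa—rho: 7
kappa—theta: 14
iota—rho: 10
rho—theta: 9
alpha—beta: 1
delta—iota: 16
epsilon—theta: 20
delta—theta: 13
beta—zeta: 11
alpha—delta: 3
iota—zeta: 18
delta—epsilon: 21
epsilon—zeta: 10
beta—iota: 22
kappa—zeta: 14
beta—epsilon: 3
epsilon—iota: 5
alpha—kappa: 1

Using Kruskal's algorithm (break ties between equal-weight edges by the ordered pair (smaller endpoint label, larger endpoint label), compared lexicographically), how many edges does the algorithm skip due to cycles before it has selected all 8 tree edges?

0

Sort edges by weight, then run Kruskal:
alpha—beta (1): add — endpoints in different components.
alpha—kappa (1): add — endpoints in different components.
alpha—delta (3): add — endpoints in different components.
beta—epsilon (3): add — endpoints in different components.
epsilon—iota (5): add — endpoints in different components.
kappa—rho (7): add — endpoints in different components.
rho—theta (9): add — endpoints in different components.
epsilon—zeta (10): add — endpoints in different components.
Edges rejected before the tree was complete: 0.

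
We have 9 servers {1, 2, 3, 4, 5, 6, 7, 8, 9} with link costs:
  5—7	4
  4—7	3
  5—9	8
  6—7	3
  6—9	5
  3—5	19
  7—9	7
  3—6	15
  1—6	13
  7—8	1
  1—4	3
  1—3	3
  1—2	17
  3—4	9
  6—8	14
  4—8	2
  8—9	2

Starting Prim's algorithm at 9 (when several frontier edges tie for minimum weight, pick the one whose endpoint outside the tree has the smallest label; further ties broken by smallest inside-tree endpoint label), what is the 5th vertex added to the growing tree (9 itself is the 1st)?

1

Grow the tree from 9 using Prim:
Step 1: cheapest edge leaving the tree is 8—9 (2); add 8.
Step 2: cheapest edge leaving the tree is 7—8 (1); add 7.
Step 3: cheapest edge leaving the tree is 4—8 (2); add 4.
Step 4: cheapest edge leaving the tree is 1—4 (3); add 1.
Step 5: cheapest edge leaving the tree is 1—3 (3); add 3.
Step 6: cheapest edge leaving the tree is 6—7 (3); add 6.
Step 7: cheapest edge leaving the tree is 5—7 (4); add 5.
Step 8: cheapest edge leaving the tree is 1—2 (17); add 2.
Vertex order: 9, 8, 7, 4, 1, 3, 6, 5, 2. The 5th vertex is 1.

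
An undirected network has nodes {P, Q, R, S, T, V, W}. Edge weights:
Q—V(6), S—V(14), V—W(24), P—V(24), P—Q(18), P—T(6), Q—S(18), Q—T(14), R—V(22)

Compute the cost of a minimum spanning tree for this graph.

Prim's algorithm from R:
Step 1: frontier [R—V 22] → take R—V (22); add V.
Step 2: frontier [Q—V 6, S—V 14, P—V 24, V—W 24] → take Q—V (6); add Q.
Step 3: frontier [Q—T 14, P—Q 18, Q—S 18, S—V 14, P—V 24, V—W 24] → take S—V (14); add S.
Step 4: frontier [Q—T 14, P—Q 18, P—V 24, V—W 24] → take Q—T (14); add T.
Step 5: frontier [P—Q 18, P—T 6, P—V 24, V—W 24] → take P—T (6); add P.
Step 6: frontier [V—W 24] → take V—W (24); add W.
MST edges: R—V, Q—V, S—V, Q—T, P—T, V—W; total weight 22+6+14+14+6+24 = 86.

86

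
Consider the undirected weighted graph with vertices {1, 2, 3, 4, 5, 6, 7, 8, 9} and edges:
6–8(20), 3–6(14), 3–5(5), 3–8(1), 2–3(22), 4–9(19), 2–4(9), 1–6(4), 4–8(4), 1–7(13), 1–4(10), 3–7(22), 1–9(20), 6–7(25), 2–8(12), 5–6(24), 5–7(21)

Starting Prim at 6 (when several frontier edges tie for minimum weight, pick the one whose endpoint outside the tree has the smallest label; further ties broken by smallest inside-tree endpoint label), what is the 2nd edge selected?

Prim's algorithm from 6:
Step 1: cheapest edge leaving the tree is 1–6 (4); add 1.
Step 2: cheapest edge leaving the tree is 1–4 (10); add 4.
Step 3: cheapest edge leaving the tree is 4–8 (4); add 8.
Step 4: cheapest edge leaving the tree is 3–8 (1); add 3.
Step 5: cheapest edge leaving the tree is 3–5 (5); add 5.
Step 6: cheapest edge leaving the tree is 2–4 (9); add 2.
Step 7: cheapest edge leaving the tree is 1–7 (13); add 7.
Step 8: cheapest edge leaving the tree is 4–9 (19); add 9.
The 2nd edge added is 1–4.

1-4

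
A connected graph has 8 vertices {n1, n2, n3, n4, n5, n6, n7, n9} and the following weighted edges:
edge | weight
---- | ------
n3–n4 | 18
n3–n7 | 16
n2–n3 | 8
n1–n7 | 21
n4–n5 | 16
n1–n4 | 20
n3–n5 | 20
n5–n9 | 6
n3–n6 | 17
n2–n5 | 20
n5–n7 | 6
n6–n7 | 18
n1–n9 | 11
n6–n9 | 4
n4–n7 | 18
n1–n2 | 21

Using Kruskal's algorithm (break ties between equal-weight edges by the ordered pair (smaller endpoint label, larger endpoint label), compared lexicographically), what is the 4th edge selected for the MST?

n2-n3

Kruskal: consider edges lightest-first.
n6–n9 (4): add — endpoints in different components.
n5–n7 (6): add — endpoints in different components.
n5–n9 (6): add — endpoints in different components.
n2–n3 (8): add — endpoints in different components.
n1–n9 (11): add — endpoints in different components.
n3–n7 (16): add — endpoints in different components.
n4–n5 (16): add — endpoints in different components.
The 4th edge added is n2–n3.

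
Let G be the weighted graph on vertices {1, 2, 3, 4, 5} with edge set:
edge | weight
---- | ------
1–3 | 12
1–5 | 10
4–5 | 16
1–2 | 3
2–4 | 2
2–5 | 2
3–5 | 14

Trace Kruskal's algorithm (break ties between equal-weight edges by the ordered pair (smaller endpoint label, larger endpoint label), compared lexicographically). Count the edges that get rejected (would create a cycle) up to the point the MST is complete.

1

Kruskal: consider edges lightest-first.
2–4 (2): add. Components now {1} {2,4} {3} {5}
2–5 (2): add. Components now {1} {2,4,5} {3}
1–2 (3): add. Components now {1,2,4,5} {3}
1–5 (10): skip — 1 and 5 already connected.
1–3 (12): add. Components now {1,2,3,4,5}
Edges rejected before the tree was complete: 1.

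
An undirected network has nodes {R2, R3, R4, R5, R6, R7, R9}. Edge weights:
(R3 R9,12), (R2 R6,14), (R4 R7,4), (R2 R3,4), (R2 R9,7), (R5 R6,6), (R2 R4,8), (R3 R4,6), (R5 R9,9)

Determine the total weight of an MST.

Sort edges by weight, then run Kruskal:
R2 R3 (4): add — endpoints in different components.
R4 R7 (4): add — endpoints in different components.
R3 R4 (6): add — endpoints in different components.
R5 R6 (6): add — endpoints in different components.
R2 R9 (7): add — endpoints in different components.
R2 R4 (8): skip — R4 and R2 already connected.
R5 R9 (9): add — endpoints in different components.
MST edges: R2 R3, R4 R7, R3 R4, R5 R6, R2 R9, R5 R9; total weight 4+4+6+6+7+9 = 36.

36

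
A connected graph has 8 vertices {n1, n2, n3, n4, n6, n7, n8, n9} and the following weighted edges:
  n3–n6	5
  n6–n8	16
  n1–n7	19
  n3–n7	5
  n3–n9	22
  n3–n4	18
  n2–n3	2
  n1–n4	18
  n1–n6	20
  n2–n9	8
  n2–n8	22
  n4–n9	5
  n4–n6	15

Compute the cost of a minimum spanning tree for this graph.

59

Sort edges by weight, then run Kruskal:
n2–n3 (2): add — endpoints in different components.
n3–n6 (5): add — endpoints in different components.
n3–n7 (5): add — endpoints in different components.
n4–n9 (5): add — endpoints in different components.
n2–n9 (8): add — endpoints in different components.
n4–n6 (15): skip — n4 and n6 already connected.
n6–n8 (16): add — endpoints in different components.
n1–n4 (18): add — endpoints in different components.
MST edges: n2–n3, n3–n6, n3–n7, n4–n9, n2–n9, n6–n8, n1–n4; total weight 2+5+5+5+8+16+18 = 59.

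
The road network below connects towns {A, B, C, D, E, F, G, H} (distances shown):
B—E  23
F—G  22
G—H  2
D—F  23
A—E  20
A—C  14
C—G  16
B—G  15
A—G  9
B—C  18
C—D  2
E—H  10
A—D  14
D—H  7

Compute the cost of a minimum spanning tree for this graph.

67

Kruskal: consider edges lightest-first.
C—D (2): add — endpoints in different components.
G—H (2): add — endpoints in different components.
D—H (7): add — endpoints in different components.
A—G (9): add — endpoints in different components.
E—H (10): add — endpoints in different components.
A—C (14): skip — A and C already connected.
A—D (14): skip — A and D already connected.
B—G (15): add — endpoints in different components.
C—G (16): skip — C and G already connected.
B—C (18): skip — B and C already connected.
A—E (20): skip — A and E already connected.
F—G (22): add — endpoints in different components.
MST edges: C—D, G—H, D—H, A—G, E—H, B—G, F—G; total weight 2+2+7+9+10+15+22 = 67.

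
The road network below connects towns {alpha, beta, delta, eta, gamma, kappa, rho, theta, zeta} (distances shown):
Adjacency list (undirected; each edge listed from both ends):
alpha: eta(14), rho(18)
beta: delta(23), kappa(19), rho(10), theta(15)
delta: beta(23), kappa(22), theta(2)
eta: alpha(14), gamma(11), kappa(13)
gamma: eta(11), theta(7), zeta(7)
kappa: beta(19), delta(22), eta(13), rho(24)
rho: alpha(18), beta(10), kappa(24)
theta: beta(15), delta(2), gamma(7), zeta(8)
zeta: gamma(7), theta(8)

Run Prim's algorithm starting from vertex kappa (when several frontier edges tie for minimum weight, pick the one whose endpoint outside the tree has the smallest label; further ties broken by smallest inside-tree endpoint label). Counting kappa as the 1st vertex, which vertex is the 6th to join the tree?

Grow the tree from kappa using Prim:
Step 1: frontier [eta—kappa 13, beta—kappa 19, delta—kappa 22, kappa—rho 24] → take eta—kappa (13); add eta.
Step 2: frontier [eta—gamma 11, alpha—eta 14, beta—kappa 19, delta—kappa 22, kappa—rho 24] → take eta—gamma (11); add gamma.
Step 3: frontier [alpha—eta 14, gamma—theta 7, gamma—zeta 7, beta—kappa 19, delta—kappa 22, kappa—rho 24] → take gamma—theta (7); add theta.
Step 4: frontier [alpha—eta 14, gamma—zeta 7, beta—kappa 19, delta—kappa 22, kappa—rho 24, delta—theta 2, theta—zeta 8, beta—theta 15] → take delta—theta (2); add delta.
Step 5: frontier [beta—delta 23, alpha—eta 14, gamma—zeta 7, beta—kappa 19, kappa—rho 24, theta—zeta 8, beta—theta 15] → take gamma—zeta (7); add zeta.
Step 6: frontier [beta—delta 23, alpha—eta 14, beta—kappa 19, kappa—rho 24, beta—theta 15] → take alpha—eta (14); add alpha.
Step 7: frontier [alpha—rho 18, beta—delta 23, beta—kappa 19, kappa—rho 24, beta—theta 15] → take beta—theta (15); add beta.
Step 8: frontier [alpha—rho 18, beta—rho 10, kappa—rho 24] → take beta—rho (10); add rho.
Vertex order: kappa, eta, gamma, theta, delta, zeta, alpha, beta, rho. The 6th vertex is zeta.

zeta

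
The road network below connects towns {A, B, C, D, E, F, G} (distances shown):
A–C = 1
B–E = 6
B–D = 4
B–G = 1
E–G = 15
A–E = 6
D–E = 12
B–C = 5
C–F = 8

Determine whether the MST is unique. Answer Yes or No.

Sort edges by weight, then run Kruskal:
A–C (1): add. Components now {A,C} {B} {D} {E} {F} {G}
B–G (1): add. Components now {A,C} {B,G} {D} {E} {F}
B–D (4): add. Components now {A,C} {B,D,G} {E} {F}
B–C (5): add. Components now {A,B,C,D,G} {E} {F}
A–E (6): add. Components now {A,B,C,D,E,G} {F}
B–E (6): skip — B and E already connected.
C–F (8): add. Components now {A,B,C,D,E,F,G}
Non-tree edge B–E has weight 6, equal to the heaviest edge on its tree cycle — swapping gives another MST of the same weight. Not unique.

No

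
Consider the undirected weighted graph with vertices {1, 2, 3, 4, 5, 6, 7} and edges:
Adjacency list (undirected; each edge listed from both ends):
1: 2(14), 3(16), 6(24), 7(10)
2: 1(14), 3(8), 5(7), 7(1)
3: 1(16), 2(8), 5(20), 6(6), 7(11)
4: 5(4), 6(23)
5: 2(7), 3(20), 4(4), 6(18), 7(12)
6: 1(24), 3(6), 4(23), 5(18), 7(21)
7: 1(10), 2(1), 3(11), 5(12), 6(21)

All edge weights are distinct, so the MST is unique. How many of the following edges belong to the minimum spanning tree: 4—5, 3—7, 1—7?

2

Kruskal's algorithm — process edges by increasing weight (ties by edge label):
2—7 (1): add — endpoints in different components.
4—5 (4): add — endpoints in different components.
3—6 (6): add — endpoints in different components.
2—5 (7): add — endpoints in different components.
2—3 (8): add — endpoints in different components.
1—7 (10): add — endpoints in different components.
MST edge set: {2—7, 4—5, 3—6, 2—5, 2—3, 1—7}.
Of the listed edges, {4—5, 1—7} are in the MST → 2.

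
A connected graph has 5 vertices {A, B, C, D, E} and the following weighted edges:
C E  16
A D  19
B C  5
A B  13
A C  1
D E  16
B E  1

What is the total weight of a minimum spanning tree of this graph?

23

Sort edges by weight, then run Kruskal:
A C (1): add — endpoints in different components.
B E (1): add — endpoints in different components.
B C (5): add — endpoints in different components.
A B (13): skip — A and B already connected.
C E (16): skip — C and E already connected.
D E (16): add — endpoints in different components.
MST edges: A C, B E, B C, D E; total weight 1+1+5+16 = 23.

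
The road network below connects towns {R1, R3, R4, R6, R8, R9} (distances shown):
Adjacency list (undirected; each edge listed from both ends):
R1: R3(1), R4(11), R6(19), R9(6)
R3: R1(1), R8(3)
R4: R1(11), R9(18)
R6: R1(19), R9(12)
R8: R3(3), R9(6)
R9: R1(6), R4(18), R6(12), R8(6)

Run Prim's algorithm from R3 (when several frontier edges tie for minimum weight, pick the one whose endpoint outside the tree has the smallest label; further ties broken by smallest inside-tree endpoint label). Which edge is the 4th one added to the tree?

R1-R4

Grow the tree from R3 using Prim:
Step 1: cheapest edge leaving the tree is R1—R3 (1); add R1.
Step 2: cheapest edge leaving the tree is R3—R8 (3); add R8.
Step 3: cheapest edge leaving the tree is R1—R9 (6); add R9.
Step 4: cheapest edge leaving the tree is R1—R4 (11); add R4.
Step 5: cheapest edge leaving the tree is R6—R9 (12); add R6.
The 4th edge added is R1—R4.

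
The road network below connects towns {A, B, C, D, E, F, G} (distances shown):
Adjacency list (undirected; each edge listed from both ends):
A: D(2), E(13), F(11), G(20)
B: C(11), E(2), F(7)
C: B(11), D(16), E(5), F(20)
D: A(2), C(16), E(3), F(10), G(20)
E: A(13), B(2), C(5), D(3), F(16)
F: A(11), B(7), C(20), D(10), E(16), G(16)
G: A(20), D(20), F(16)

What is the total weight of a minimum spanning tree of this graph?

Prim, starting at A.
Step 1: cheapest edge leaving the tree is A-D (2); add D.
Step 2: cheapest edge leaving the tree is D-E (3); add E.
Step 3: cheapest edge leaving the tree is B-E (2); add B.
Step 4: cheapest edge leaving the tree is C-E (5); add C.
Step 5: cheapest edge leaving the tree is B-F (7); add F.
Step 6: cheapest edge leaving the tree is F-G (16); add G.
MST edges: A-D, D-E, B-E, C-E, B-F, F-G; total weight 2+3+2+5+7+16 = 35.

35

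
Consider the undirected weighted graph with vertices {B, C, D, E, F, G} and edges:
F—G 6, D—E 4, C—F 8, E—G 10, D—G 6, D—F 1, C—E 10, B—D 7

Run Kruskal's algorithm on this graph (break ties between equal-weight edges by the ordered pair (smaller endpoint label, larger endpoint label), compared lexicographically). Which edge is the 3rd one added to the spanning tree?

D-G

Sort edges by weight, then run Kruskal:
D—F (1): add — endpoints in different components.
D—E (4): add — endpoints in different components.
D—G (6): add — endpoints in different components.
F—G (6): skip — F and G already connected.
B—D (7): add — endpoints in different components.
C—F (8): add — endpoints in different components.
The 3rd edge added is D—G.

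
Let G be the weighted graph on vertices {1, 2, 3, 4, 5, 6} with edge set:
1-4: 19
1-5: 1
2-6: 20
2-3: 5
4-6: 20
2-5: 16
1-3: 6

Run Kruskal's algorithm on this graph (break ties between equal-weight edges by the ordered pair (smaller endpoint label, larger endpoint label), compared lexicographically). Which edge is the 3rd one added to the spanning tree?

1-3

Kruskal: consider edges lightest-first.
1-5 (1): add. Components now {1,5} {2} {3} {4} {6}
2-3 (5): add. Components now {1,5} {2,3} {4} {6}
1-3 (6): add. Components now {1,2,3,5} {4} {6}
2-5 (16): skip — 2 and 5 already connected.
1-4 (19): add. Components now {1,2,3,4,5} {6}
2-6 (20): add. Components now {1,2,3,4,5,6}
The 3rd edge added is 1-3.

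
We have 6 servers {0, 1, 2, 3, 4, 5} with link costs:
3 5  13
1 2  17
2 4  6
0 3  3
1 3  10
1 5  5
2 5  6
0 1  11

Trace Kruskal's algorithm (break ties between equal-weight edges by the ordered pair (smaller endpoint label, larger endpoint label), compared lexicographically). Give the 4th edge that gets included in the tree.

Kruskal: consider edges lightest-first.
0 3 (3): add. Components now {0,3} {1} {2} {4} {5}
1 5 (5): add. Components now {0,3} {1,5} {2} {4}
2 4 (6): add. Components now {0,3} {1,5} {2,4}
2 5 (6): add. Components now {0,3} {1,2,4,5}
1 3 (10): add. Components now {0,1,2,3,4,5}
The 4th edge added is 2 5.

2-5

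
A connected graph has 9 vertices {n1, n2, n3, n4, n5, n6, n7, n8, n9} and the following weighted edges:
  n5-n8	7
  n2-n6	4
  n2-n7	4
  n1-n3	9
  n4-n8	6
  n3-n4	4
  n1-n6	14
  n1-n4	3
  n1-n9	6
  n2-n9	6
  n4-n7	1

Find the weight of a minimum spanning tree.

35

Prim, starting at n3.
Step 1: frontier [n3-n4 4, n1-n3 9] → take n3-n4 (4); add n4.
Step 2: frontier [n1-n3 9, n4-n7 1, n1-n4 3, n4-n8 6] → take n4-n7 (1); add n7.
Step 3: frontier [n1-n3 9, n1-n4 3, n4-n8 6, n2-n7 4] → take n1-n4 (3); add n1.
Step 4: frontier [n1-n9 6, n1-n6 14, n4-n8 6, n2-n7 4] → take n2-n7 (4); add n2.
Step 5: frontier [n1-n9 6, n1-n6 14, n2-n6 4, n2-n9 6, n4-n8 6] → take n2-n6 (4); add n6.
Step 6: frontier [n1-n9 6, n2-n9 6, n4-n8 6] → take n4-n8 (6); add n8.
Step 7: frontier [n1-n9 6, n2-n9 6, n5-n8 7] → take n1-n9 (6); add n9.
Step 8: frontier [n5-n8 7] → take n5-n8 (7); add n5.
MST edges: n3-n4, n4-n7, n1-n4, n2-n7, n2-n6, n4-n8, n1-n9, n5-n8; total weight 4+1+3+4+4+6+6+7 = 35.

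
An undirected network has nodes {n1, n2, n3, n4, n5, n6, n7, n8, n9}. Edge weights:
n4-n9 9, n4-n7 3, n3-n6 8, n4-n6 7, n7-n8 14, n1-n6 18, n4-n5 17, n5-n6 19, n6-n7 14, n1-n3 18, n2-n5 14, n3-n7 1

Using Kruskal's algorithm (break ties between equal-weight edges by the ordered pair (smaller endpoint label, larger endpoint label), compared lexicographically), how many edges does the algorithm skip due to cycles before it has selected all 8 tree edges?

2

Sort edges by weight, then run Kruskal:
n3-n7 (1): add — endpoints in different components.
n4-n7 (3): add — endpoints in different components.
n4-n6 (7): add — endpoints in different components.
n3-n6 (8): skip — n6 and n3 already connected.
n4-n9 (9): add — endpoints in different components.
n2-n5 (14): add — endpoints in different components.
n6-n7 (14): skip — n6 and n7 already connected.
n7-n8 (14): add — endpoints in different components.
n4-n5 (17): add — endpoints in different components.
n1-n3 (18): add — endpoints in different components.
Edges rejected before the tree was complete: 2.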